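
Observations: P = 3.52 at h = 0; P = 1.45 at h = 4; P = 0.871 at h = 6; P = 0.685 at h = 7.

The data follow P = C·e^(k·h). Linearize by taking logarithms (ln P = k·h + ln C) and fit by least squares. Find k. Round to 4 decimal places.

Taking logs, ln P = k·h + ln C, so regress ln P on h.
Σh = 17.0000, Σ(h)² = 101.0000, Σln P = 1.1136, Σh·ln P = -1.9908.
Equations: 101.0000·k + 17.0000·ln C = -1.9908;  17.0000·k + 4·ln C = 1.1136.
Δ = 101.0000·4 − (17.0000)² = 115.0000; k = (-1.9908·4 − 17.0000·1.1136)/115.0000 = -0.23386, ln C = (101.0000·1.1136 − 17.0000·-1.9908)/115.0000 = 1.27230.

k = -0.2339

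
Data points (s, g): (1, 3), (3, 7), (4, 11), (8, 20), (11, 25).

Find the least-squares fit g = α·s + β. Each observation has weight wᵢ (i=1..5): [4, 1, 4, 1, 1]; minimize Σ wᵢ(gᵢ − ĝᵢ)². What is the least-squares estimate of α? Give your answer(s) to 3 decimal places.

α = 2.279

Normal-equation sums: Σwᵢ·s·s = 262, Σwᵢ·s = 42, Σwᵢ·1 = 11.
For AᵀWg: Σwᵢ·s·g = 644, Σwᵢ·g = 108.
AᵀWA·[α, β]ᵀ = AᵀWg becomes [[262, 42]; [42, 11]]·[α, β]ᵀ = [644, 108]ᵀ.
det = 262·11 − 42² = 1118.
α = (644·11 − 42·108)/1118 = 98/43; β = (262·108 − 42·644)/1118 = 48/43.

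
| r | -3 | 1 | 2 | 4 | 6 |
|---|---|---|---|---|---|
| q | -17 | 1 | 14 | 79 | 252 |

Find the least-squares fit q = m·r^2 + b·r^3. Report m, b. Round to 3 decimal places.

m = 1.058, b = 0.989

Sums needed: Σr^2·r^2 = 1650, Σr^2·r^3 = 8590, Σr^3·r^3 = 51546.
Right-hand side: Σr^2·q = 10240, Σr^3·q = 60060.
Eliminating b: 51546·(row 1) − 8590·(row 2) gives 11262800·m = 51546·10240 − 8590·60060 = 11915640, so m = 297891/281570.
Then b = (60060 − 8590·(297891/281570))/51546 = 55687/56314.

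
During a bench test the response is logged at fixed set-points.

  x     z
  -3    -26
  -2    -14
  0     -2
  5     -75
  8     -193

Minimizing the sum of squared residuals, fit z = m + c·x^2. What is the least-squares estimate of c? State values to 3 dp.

c = -2.993

The normal system AᵀA·[m, c]ᵀ = Aᵀz is [[5, 102]; [102, 4818]]·[m, c]ᵀ = [-310, -14517]ᵀ.
Determinant 5·4818 − 102² = 13686.
m = ((-310)·4818 − 102·(-14517))/13686 = -2141/2281; c = (5·(-14517) − 102·(-310))/13686 = -13655/4562.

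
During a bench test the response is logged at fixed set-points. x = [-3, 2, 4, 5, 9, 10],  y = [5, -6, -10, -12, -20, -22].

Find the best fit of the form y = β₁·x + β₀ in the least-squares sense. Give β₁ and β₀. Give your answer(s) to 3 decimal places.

β₁ = -2.066, β₀ = -1.536

Normal-equation sums: Σx·x = 235, Σx = 27, Σ1 = 6.
And Σx·y = -527, Σy = -65.
Eliminating β₀: 6·(row 1) − 27·(row 2) gives 681·β₁ = 6·(-527) − 27·(-65) = -1407, so β₁ = -469/227.
Then β₀ = ((-65) − 27·(-469/227))/6 = -1046/681.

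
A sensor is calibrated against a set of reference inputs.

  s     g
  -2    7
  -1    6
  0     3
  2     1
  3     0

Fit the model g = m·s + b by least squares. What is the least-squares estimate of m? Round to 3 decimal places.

The normal equations are: 18·m + 2·b = -18;  2·m + 5·b = 17.
(Σs·s = 18, Σs = 2, Σ1 = 5, Σs·g = -18, Σg = 17.)
Determinant 18·5 − 2² = 86.
m = ((-18)·5 − 2·17)/86 = -62/43; b = (18·17 − 2·(-18))/86 = 171/43.

m = -1.442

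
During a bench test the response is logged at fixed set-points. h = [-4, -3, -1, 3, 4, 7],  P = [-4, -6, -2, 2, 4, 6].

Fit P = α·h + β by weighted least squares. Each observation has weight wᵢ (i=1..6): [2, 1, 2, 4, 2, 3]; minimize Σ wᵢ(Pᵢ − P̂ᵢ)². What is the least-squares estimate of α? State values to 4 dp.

α = 1.0099

With design matrix X, XᵀWX = [[258, 28]; [28, 14]] and XᵀWP = [236, 16]ᵀ.
Δ = 258·14 − 28² = 2828.
α = (236·14 − 28·16)/2828 = 102/101; β = (258·16 − 28·236)/2828 = -620/707.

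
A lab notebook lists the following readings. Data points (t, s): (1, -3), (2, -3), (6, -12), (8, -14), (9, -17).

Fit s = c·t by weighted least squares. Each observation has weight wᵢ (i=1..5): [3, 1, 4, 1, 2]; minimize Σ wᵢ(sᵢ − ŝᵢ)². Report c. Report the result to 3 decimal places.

c = -1.912

The normal system AᵀWA·[c]ᵀ = AᵀWs is [[377]]·[c]ᵀ = [-721]ᵀ.
c = (-721)/377 = -1.91247.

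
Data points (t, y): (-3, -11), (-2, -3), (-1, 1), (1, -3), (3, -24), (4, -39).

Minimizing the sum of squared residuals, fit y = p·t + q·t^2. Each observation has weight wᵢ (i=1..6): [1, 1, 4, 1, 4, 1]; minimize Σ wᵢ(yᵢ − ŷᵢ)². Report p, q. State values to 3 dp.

The normal equations are: 70·p + 134·q = -412;  134·p + 682·q = -1598.
(Σwᵢ·t·t = 70, Σwᵢ·t·t^2 = 134, Σwᵢ·t^2·t^2 = 682, Σwᵢ·t·y = -412, Σwᵢ·t^2·y = -1598.)
Eliminating q: 682·(row 1) − 134·(row 2) gives 29784·p = 682·(-412) − 134·(-1598) = -66852, so p = -5571/2482.
Then q = ((-1598) − 134·(-5571/2482))/682 = -4721/2482.

p = -2.245, q = -1.902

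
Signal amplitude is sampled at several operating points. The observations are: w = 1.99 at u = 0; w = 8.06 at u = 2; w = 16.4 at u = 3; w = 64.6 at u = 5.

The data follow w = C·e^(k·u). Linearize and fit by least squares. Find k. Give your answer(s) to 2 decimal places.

Taking logs, ln w = k·u + ln C, so regress ln w on u.
Σu = 10.0000, Σ(u)² = 38.0000, Σln w = 9.7405, Σu·ln w = 33.4067.
Equations: 38.0000·k + 10.0000·ln C = 33.4067;  10.0000·k + 4·ln C = 9.7405.
Δ = 38.0000·4 − (10.0000)² = 52.0000; k = (33.4067·4 − 10.0000·9.7405)/52.0000 = 0.69657, ln C = (38.0000·9.7405 − 10.0000·33.4067)/52.0000 = 0.69372.

k = 0.70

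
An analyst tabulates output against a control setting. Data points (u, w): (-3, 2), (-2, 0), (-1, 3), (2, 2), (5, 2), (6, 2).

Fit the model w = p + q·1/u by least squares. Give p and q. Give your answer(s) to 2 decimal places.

p = 1.82, q = -0.11

From the data, Σ1 = 6, Σ1/u = -29/30, Σ1/u·1/u = 1511/900.
And Σw = 11, Σ1/u·w = -29/15.
Eliminating q: (1511/900)·(row 1) − (-29/30)·(row 2) gives (329/36)·p = (1511/900)·11 − (-29/30)·(-29/15) = 14939/900, so p = 14939/8225.
Then q = ((-29/15) − (-29/30)·(14939/8225))/(1511/900) = -174/1645.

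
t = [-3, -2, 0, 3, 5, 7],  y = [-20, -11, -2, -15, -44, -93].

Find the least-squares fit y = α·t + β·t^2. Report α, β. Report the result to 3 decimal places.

α = 0.992, β = -2.020

Setting ∂/∂α … = 0 gives: 96·α + 460·β = -834;  460·α + 3204·β = -6016.
Determinant 96·3204 − 460² = 95984.
α = ((-834)·3204 − 460·(-6016))/95984 = 11903/11998; β = (96·(-6016) − 460·(-834))/95984 = -24237/11998.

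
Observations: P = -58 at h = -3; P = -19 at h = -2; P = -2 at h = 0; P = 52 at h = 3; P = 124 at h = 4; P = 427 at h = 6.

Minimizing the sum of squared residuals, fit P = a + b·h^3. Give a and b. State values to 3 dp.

Entries of MᵀM: Σ1 = 6, Σh^3 = 272, Σh^3·h^3 = 52274.
Right-hand side: ΣP = 524, Σh^3·P = 103290.
det = 6·52274 − 272² = 239660.
a = (524·52274 − 272·103290)/239660 = -175826/59915; b = (6·103290 − 272·524)/239660 = 119303/59915.

a = -2.935, b = 1.991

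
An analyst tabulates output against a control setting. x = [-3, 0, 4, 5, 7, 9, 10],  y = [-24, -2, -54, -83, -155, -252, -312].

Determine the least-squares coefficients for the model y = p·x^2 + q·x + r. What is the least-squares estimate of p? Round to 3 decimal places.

p = -2.961

Forming AᵀA = [[19924, 2234, 280]; [2234, 280, 32]; [280, 32, 7]] and Aᵀy = [-62362, -7032, -882]ᵀ gives AᵀA·[p, q, r]ᵀ = Aᵀy.
Inverting the 3×3 Gram matrix, [p, q, r]ᵀ = [-147632/49857, -21763/16619, -78238/49857]ᵀ.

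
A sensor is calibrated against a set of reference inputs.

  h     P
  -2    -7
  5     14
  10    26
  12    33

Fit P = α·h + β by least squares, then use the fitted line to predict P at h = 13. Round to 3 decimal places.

Normal-equation sums: Σh·h = 273, Σh = 25, Σ1 = 4.
For AᵀP: Σh·P = 740, ΣP = 66.
Normal equations: [[273, 25]; [25, 4]]·[α, β]ᵀ = [740, 66]ᵀ.
det = 273·4 − 25² = 467.
α = (740·4 − 25·66)/467 = 1310/467; β = (273·66 − 25·740)/467 = -482/467.
At h = 13: P̂ = (1310/467)·(13) + (-482/467)·(1) = 16548/467.

P̂ = 35.435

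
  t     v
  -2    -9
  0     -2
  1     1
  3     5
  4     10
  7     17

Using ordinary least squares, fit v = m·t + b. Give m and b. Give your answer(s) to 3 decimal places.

m = 2.859, b = -2.528

Setting ∂/∂m … = 0 gives: 79·m + 13·b = 193;  13·m + 6·b = 22.
(Σt·t = 79, Σt = 13, Σ1 = 6, Σt·v = 193, Σv = 22.)
det = 79·6 − 13² = 305.
m = (193·6 − 13·22)/305 = 872/305; b = (79·22 − 13·193)/305 = -771/305.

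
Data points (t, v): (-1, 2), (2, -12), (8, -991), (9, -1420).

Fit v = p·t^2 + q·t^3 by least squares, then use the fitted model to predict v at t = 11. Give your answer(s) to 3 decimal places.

With design matrix X, XᵀX = [[10674, 91848]; [91848, 793650]] and Xᵀv = [-178490, -1542670]ᵀ.
Determinant 10674·793650 − 91848² = 35364996.
p = ((-178490)·793650 − 91848·(-1542670))/35364996 = 2713805/2947083; q = (10674·(-1542670) − 91848·(-178490))/35364996 = -6042505/2947083.
At t = 11: v̂ = (2713805/2947083)·(121) + (-6042505/2947083)·(1331) = -2571401250/982361.

v̂ = -2617.573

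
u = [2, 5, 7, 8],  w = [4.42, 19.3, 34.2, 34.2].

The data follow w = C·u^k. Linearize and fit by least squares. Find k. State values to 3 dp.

Taking logs, ln w = k·ln u + ln C, so regress ln w on ln u.
Σln u = 6.3279, Σ(ln u)² = 11.1814, Σln w = 11.5107, Σln u·ln w = 20.0127.
Normal system: [[11.1814, 6.3279]; [6.3279, 4]]·[k, ln C]ᵀ = [20.0127, 11.5107]ᵀ.
Solving (det = 4.6828): k = 1.54006, ln C = 0.44133.

k = 1.540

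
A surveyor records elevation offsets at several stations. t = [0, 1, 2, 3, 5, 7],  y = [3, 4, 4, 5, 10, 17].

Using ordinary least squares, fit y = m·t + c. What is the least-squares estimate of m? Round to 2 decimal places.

With design matrix A, AᵀA = [[88, 18]; [18, 6]] and Aᵀy = [196, 43]ᵀ.
Determinant 88·6 − 18² = 204.
m = (196·6 − 18·43)/204 = 67/34; c = (88·43 − 18·196)/204 = 64/51.

m = 1.97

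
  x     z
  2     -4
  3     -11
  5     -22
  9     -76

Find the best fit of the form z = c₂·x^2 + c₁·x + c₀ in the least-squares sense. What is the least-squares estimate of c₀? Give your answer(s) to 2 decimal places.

c₀ = -3.61

Setting ∂/∂c₂ … = 0 gives: 7283·c₂ + 889·c₁ + 119·c₀ = -6821;  889·c₂ + 119·c₁ + 19·c₀ = -835;  119·c₂ + 19·c₁ + 4·c₀ = -113.
Solving the 3×3 system (Gaussian elimination) gives c₂ = -193/186, c₁ = 1219/930, c₀ = -559/155.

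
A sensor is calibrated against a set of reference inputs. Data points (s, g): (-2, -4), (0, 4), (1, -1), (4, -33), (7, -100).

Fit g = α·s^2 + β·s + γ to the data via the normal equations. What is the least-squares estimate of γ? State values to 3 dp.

Normal-equation sums: Σs^2·s^2 = 2674, Σs^2·s = 400, Σs^2 = 70, Σs·s = 70, Σs = 10, Σ1 = 5.
For Mᵀg: Σs^2·g = -5445, Σs·g = -825, Σg = -134.
Row-reducing yields α = -59/30, β = -137/150, γ = 64/25.

γ = 2.560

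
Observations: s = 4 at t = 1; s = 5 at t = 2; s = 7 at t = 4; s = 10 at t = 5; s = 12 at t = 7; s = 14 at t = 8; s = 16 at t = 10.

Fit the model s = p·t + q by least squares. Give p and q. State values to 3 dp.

p = 1.396, q = 2.333

Sums needed: Σt·t = 259, Σt = 37, Σ1 = 7.
And Σt·s = 448, Σs = 68.
AᵀA·[p, q]ᵀ = Aᵀs becomes [[259, 37]; [37, 7]]·[p, q]ᵀ = [448, 68]ᵀ.
Eliminating q: 7·(row 1) − 37·(row 2) gives 444·p = 7·448 − 37·68 = 620, so p = 155/111.
Then q = (68 − 37·(155/111))/7 = 7/3.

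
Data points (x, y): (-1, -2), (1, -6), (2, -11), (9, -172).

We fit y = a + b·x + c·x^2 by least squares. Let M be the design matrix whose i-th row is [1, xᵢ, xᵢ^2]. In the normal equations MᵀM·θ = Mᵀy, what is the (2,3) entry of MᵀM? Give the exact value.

737

Row 2 ↔ basis x, column 3 ↔ basis x^2, so (MᵀM)_{2,3} = Σᵢ (x)·(x^2) = (-1)·(1) + (1)·(1) + (2)·(4) + (9)·(81) = 737.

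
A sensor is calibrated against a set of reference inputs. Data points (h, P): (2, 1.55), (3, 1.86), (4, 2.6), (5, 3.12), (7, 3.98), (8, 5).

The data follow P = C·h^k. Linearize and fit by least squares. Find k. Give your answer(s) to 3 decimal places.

k = 0.844

With ln Pᵢ as the transformed response and ln hᵢ as the regressor:
Σln h = 8.8128, Σ(ln h)² = 14.3101, Σln P = 6.1429, Σln h·ln P = 10.1760.
Equations: 14.3101·k + 8.8128·ln C = 10.1760;  8.8128·k + 6·ln C = 6.1429.
Δ = 14.3101·6 − (8.8128)² = 8.1947; k = (10.1760·6 − 8.8128·6.1429)/8.1947 = 0.84442, ln C = (14.3101·6.1429 − 8.8128·10.1760)/8.1947 = -0.21648.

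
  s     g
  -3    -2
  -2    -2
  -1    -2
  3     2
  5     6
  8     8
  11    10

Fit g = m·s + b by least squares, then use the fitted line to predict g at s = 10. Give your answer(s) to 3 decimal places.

ĝ = 9.528

Normal-equation sums: Σs·s = 233, Σs = 21, Σ1 = 7.
For Xᵀg: Σs·g = 222, Σg = 20.
Eliminating b: 7·(row 1) − 21·(row 2) gives 1190·m = 7·222 − 21·20 = 1134, so m = 81/85.
Then b = (20 − 21·(81/85))/7 = -1/595.
At s = 10: ĝ = (81/85)·(10) + (-1/595)·(1) = 5669/595.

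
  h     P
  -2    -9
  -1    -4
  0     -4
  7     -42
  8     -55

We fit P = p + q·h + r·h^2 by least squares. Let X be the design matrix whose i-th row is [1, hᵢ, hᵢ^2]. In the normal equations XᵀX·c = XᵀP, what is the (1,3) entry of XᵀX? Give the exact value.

Row 1 ↔ basis 1, column 3 ↔ basis h^2, so (XᵀX)_{1,3} = Σᵢ h^2 = (1)·(4) + (1)·(1) + (1)·(0) + (1)·(49) + (1)·(64) = 118.

118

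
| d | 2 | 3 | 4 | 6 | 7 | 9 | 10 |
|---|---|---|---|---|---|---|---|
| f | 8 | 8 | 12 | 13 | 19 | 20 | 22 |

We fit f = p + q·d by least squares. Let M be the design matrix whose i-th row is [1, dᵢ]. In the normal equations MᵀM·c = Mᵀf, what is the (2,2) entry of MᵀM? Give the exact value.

Row 2 ↔ basis d, column 2 ↔ basis d, so (MᵀM)_{2,2} = Σᵢ (d)·(d) = (2)·(2) + (3)·(3) + (4)·(4) + (6)·(6) + (7)·(7) + (9)·(9) + (10)·(10) = 295.

295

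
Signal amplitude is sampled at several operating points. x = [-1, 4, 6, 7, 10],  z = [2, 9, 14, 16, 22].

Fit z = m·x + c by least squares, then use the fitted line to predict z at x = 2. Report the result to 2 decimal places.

ẑ = 6.74

Forming MᵀM = [[202, 26]; [26, 5]] and Mᵀz = [450, 63]ᵀ gives MᵀM·[m, c]ᵀ = Mᵀz.
Determinant 202·5 − 26² = 334.
m = (450·5 − 26·63)/334 = 306/167; c = (202·63 − 26·450)/334 = 513/167.
At x = 2: ẑ = (306/167)·(2) + (513/167)·(1) = 1125/167.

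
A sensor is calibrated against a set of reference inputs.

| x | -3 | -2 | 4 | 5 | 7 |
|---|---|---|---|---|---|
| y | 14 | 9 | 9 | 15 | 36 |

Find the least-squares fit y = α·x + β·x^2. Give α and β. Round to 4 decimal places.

Entries of MᵀM: Σx·x = 103, Σx·x^2 = 497, Σx^2·x^2 = 3379.
For Mᵀy: Σx·y = 303, Σx^2·y = 2445.
So MᵀM·[α, β]ᵀ = Mᵀy: [[103, 497]; [497, 3379]]·[α, β]ᵀ = [303, 2445]ᵀ.
det = 103·3379 − 497² = 101028.
α = (303·3379 − 497·2445)/101028 = -15944/8419; β = (103·2445 − 497·303)/101028 = 8437/8419.

α = -1.8938, β = 1.0021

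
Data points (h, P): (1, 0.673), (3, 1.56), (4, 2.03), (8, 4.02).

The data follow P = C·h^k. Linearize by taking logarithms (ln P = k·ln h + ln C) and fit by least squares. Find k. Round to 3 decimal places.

With ln Pᵢ as the transformed response and ln hᵢ as the regressor:
Over the data: Σln h = 4.5643, Σ(ln h)² = 7.4528, Σln P = 2.1480, Σln h·ln P = 4.3632.
Normal system: [[7.4528, 4.5643]; [4.5643, 4]]·[k, ln C]ᵀ = [4.3632, 2.1480]ᵀ.
Δ = 7.4528·4 − (4.5643)² = 8.9781; k = (4.3632·4 − 4.5643·2.1480)/8.9781 = 0.85191, ln C = (7.4528·2.1480 − 4.5643·4.3632)/8.9781 = -0.43510.

k = 0.852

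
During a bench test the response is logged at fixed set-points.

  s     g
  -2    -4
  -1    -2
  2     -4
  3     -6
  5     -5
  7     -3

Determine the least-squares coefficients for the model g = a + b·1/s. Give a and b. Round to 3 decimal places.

a = -4.089, b = -1.647

Normal-equation sums: Σ1 = 6, Σ1/s = -34/105, Σ1/s·1/s = 36857/22050.
Moment sums: Σg = -24, Σ1/s·g = -10/7.
AᵀA·[a, b]ᵀ = Aᵀg becomes [[6, -34/105]; [-34/105, 36857/22050]]·[a, b]ᵀ = [-24, -10/7]ᵀ.
Eliminating b: (36857/22050)·(row 1) − (-34/105)·(row 2) gives (21883/2205)·a = (36857/22050)·(-24) − (-34/105)·(-10/7) = -21304/525, so a = -447384/109415.
Then b = ((-10/7) − (-34/105)·(-447384/109415))/(36857/22050) = -36036/21883.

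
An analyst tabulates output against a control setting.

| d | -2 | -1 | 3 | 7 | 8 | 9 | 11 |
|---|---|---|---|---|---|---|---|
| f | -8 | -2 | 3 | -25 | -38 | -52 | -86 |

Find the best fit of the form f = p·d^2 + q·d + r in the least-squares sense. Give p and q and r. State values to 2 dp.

p = -1.02, q = 3.19, r = 2.41

AᵀA·[p, q, r]ᵀ = Aᵀf reads: 27797·p + 2933·q + 329·r = -18282;  2933·p + 329·q + 35·r = -1866;  329·p + 35·q + 7·r = -208.
(Σd^2·d^2 = 27797, Σd^2·d = 2933, Σd^2 = 329, Σd·d = 329, Σd = 35, Σ1 = 7, Σd^2·f = -18282, Σd·f = -1866, Σf = -208.)
Inverting the 3×3 Gram matrix, [p, q, r]ᵀ = [-2929/2863, 9141/2863, 6886/2863]ᵀ.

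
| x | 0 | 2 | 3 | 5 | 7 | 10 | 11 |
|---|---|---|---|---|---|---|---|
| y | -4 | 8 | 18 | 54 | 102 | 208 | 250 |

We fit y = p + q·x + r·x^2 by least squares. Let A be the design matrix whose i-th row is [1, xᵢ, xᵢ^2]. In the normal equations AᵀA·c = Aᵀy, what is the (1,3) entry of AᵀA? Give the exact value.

Row 1 ↔ basis 1, column 3 ↔ basis x^2, so (AᵀA)_{1,3} = Σᵢ x^2 = (1)·(0) + (1)·(4) + (1)·(9) + (1)·(25) + (1)·(49) + (1)·(100) + (1)·(121) = 308.

308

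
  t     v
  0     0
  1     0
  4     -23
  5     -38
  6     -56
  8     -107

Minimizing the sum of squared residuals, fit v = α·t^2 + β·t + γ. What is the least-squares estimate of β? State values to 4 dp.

β = 2.1129

With design matrix A, AᵀA = [[6274, 918, 142]; [918, 142, 24]; [142, 24, 6]] and Aᵀv = [-10182, -1474, -224]ᵀ.
Row-reducing yields α = -16658/8635, β = 3649/1727, γ = -1114/8635.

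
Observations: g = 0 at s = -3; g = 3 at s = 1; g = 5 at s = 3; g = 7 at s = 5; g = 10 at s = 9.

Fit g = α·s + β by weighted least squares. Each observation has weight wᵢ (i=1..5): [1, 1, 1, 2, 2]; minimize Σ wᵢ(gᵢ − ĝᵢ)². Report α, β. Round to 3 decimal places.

XᵀWX·[α, β]ᵀ = XᵀWg reads: 231·α + 29·β = 268;  29·α + 7·β = 42.
Δ = 231·7 − 29² = 776.
α = (268·7 − 29·42)/776 = 329/388; β = (231·42 − 29·268)/776 = 965/388.

α = 0.848, β = 2.487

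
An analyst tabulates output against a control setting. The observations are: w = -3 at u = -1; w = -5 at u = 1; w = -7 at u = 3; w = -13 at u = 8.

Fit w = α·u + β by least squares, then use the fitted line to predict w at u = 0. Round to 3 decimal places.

With design matrix M, MᵀM = [[75, 11]; [11, 4]] and Mᵀw = [-127, -28]ᵀ.
Eliminating β: 4·(row 1) − 11·(row 2) gives 179·α = 4·(-127) − 11·(-28) = -200, so α = -200/179.
Then β = ((-28) − 11·(-200/179))/4 = -703/179.
At u = 0: ŵ = (-200/179)·(0) + (-703/179)·(1) = -703/179.

ŵ = -3.927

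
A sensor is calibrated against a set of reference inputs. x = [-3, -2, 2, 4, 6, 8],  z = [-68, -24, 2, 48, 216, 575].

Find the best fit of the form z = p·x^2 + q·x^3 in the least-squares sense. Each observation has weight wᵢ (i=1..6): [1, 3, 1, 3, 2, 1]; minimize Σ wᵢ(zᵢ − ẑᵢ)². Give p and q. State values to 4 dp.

With design matrix M, MᵀWM = [[7601, 51085]; [51085, 368729]] and MᵀWz = [53764, 399356]ᵀ.
Δ = 7601·368729 − 51085² = 193031904.
p = (53764·368729 − 51085·399356)/193031904 = -24031471/8042996; q = (7601·399356 − 51085·53764)/193031904 = 12040459/8042996.

p = -2.9879, q = 1.4970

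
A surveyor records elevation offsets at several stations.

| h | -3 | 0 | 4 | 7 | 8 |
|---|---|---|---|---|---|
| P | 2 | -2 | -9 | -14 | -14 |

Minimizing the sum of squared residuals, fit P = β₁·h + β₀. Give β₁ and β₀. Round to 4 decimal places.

AᵀA·[β₁, β₀]ᵀ = AᵀP reads: 138·β₁ + 16·β₀ = -252;  16·β₁ + 5·β₀ = -37.
Eliminating β₀: 5·(row 1) − 16·(row 2) gives 434·β₁ = 5·(-252) − 16·(-37) = -668, so β₁ = -334/217.
Then β₀ = ((-37) − 16·(-334/217))/5 = -537/217.

β₁ = -1.5392, β₀ = -2.4747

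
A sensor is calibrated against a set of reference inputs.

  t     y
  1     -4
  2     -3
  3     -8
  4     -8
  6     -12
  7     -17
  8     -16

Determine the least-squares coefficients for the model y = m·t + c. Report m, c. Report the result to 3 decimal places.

MᵀM·[m, c]ᵀ = Mᵀy reads: 179·m + 31·c = -385;  31·m + 7·c = -68.
Eliminating c: 7·(row 1) − 31·(row 2) gives 292·m = 7·(-385) − 31·(-68) = -587, so m = -587/292.
Then c = ((-68) − 31·(-587/292))/7 = -237/292.

m = -2.010, c = -0.812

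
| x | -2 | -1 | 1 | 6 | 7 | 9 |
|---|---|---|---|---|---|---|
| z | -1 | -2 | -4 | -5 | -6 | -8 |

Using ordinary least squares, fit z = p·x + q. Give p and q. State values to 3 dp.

p = -0.544, q = -2.519

The normal system AᵀA·[p, q]ᵀ = Aᵀz is [[172, 20]; [20, 6]]·[p, q]ᵀ = [-144, -26]ᵀ.
Eliminating q: 6·(row 1) − 20·(row 2) gives 632·p = 6·(-144) − 20·(-26) = -344, so p = -43/79.
Then q = ((-26) − 20·(-43/79))/6 = -199/79.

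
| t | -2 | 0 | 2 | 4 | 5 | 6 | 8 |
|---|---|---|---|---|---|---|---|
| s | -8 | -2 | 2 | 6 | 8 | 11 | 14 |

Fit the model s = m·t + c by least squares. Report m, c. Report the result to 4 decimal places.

m = 2.1809, c = -2.7374

From the data, Σt·t = 149, Σt = 23, Σ1 = 7.
And Σt·s = 262, Σs = 31.
So AᵀA·[m, c]ᵀ = Aᵀs: [[149, 23]; [23, 7]]·[m, c]ᵀ = [262, 31]ᵀ.
Eliminating c: 7·(row 1) − 23·(row 2) gives 514·m = 7·262 − 23·31 = 1121, so m = 1121/514.
Then c = (31 − 23·(1121/514))/7 = -1407/514.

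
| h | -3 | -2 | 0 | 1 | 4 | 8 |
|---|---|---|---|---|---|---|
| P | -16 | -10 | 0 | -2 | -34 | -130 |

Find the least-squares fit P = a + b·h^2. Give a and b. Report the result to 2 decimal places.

a = -0.21, b = -2.03

MᵀM·[a, b]ᵀ = MᵀP reads: 6·a + 94·b = -192;  94·a + 4450·b = -9050.
(Σ1 = 6, Σh^2 = 94, Σh^2·h^2 = 4450, ΣP = -192, Σh^2·P = -9050.)
Δ = 6·4450 − 94² = 17864.
a = ((-192)·4450 − 94·(-9050))/17864 = -925/4466; b = (6·(-9050) − 94·(-192))/17864 = -9063/4466.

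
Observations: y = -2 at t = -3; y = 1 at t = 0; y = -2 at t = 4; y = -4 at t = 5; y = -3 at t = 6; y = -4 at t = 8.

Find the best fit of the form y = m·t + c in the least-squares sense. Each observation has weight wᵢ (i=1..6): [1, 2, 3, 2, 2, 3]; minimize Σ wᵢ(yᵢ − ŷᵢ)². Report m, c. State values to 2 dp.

Compute the Gram sums: Σwᵢ·t·t = 371, Σwᵢ·t = 55, Σwᵢ·1 = 13.
For MᵀWy: Σwᵢ·t·y = -190, Σwᵢ·y = -32.
So MᵀWM·[m, c]ᵀ = MᵀWy: [[371, 55]; [55, 13]]·[m, c]ᵀ = [-190, -32]ᵀ.
det = 371·13 − 55² = 1798.
m = ((-190)·13 − 55·(-32))/1798 = -355/899; c = (371·(-32) − 55·(-190))/1798 = -711/899.

m = -0.39, c = -0.79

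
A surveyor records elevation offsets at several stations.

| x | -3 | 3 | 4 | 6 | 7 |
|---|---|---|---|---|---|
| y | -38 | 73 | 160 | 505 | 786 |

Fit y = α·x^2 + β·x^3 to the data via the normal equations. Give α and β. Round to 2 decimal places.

α = 1.91, β = 2.02

The normal equations are: 4115·α + 25607·β = 59569;  25607·α + 169859·β = 391915.
(Σx^2·x^2 = 4115, Σx^2·x^3 = 25607, Σx^3·x^3 = 169859, Σx^2·y = 59569, Σx^3·y = 391915.)
Δ = 4115·169859 − 25607² = 43251336.
α = (59569·169859 − 25607·391915)/43251336 = 13760561/7208556; β = (4115·391915 − 25607·59569)/43251336 = 14557807/7208556.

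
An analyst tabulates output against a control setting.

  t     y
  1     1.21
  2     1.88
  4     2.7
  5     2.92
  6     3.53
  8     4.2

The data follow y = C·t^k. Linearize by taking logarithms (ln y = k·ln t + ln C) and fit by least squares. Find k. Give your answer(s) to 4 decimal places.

k = 0.5826

Taking logs, ln y = k·ln t + ln C, so regress ln y on ln t.
AᵀA = [[12.5270, 7.5601]; [7.5601, 6]], rhs = [8.7833, 5.5831]ᵀ  (here Σln t = 7.5601, Σ(ln t)² = 12.5270, Σln y = 5.5831, Σln t·ln y = 8.7833).
Solving (det = 18.0074): k = 0.58259, ln C = 0.19645.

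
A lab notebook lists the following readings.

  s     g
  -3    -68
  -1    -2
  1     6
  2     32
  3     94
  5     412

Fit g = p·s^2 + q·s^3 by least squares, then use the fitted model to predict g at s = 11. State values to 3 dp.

ĝ = 4173.433

With design matrix A, AᵀA = [[805, 3157]; [3157, 17149]] and Aᵀg = [10666, 56138]ᵀ.
Eliminating q: 17149·(row 1) − 3157·(row 2) gives 3838296·p = 17149·10666 − 3157·56138 = 5683568, so p = 64586/43617.
Then q = (56138 − 3157·(64586/43617))/17149 = 205688/68541.
At s = 11: ĝ = (64586/43617)·(121) + (205688/68541)·(1331) = 182032642/43617.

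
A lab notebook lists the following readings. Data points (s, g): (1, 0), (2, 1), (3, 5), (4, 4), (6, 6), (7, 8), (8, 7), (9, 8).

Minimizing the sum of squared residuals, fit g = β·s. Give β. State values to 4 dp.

β = 0.9731

MᵀM·[β]ᵀ = Mᵀg reads: 260·β = 253.
Hence β = 253 / 260 ≈ 0.973077.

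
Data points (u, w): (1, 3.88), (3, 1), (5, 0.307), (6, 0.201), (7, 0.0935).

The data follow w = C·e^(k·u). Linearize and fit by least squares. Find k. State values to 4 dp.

Linearized form: ln w = k·u + ln C. From the 5 transformed points,
XᵀX = [[120.0000, 22.0000]; [22.0000, 5]], rhs = [-30.7640, -3.7993]ᵀ  (here Σu = 22.0000, Σ(u)² = 120.0000, Σln w = -3.7993, Σu·ln w = -30.7640).
Δ = 120.0000·5 − (22.0000)² = 116.0000; k = (-30.7640·5 − 22.0000·-3.7993)/116.0000 = -0.60547, ln C = (120.0000·-3.7993 − 22.0000·-30.7640)/116.0000 = 1.90422.

k = -0.6055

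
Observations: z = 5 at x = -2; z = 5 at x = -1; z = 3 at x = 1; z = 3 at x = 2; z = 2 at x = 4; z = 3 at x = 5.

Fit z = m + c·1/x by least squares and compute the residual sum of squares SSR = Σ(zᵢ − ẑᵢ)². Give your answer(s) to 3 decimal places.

The normal equations are: 6·m + (9/20)·c = 21;  (9/20)·m + (1041/400)·c = -19/10.
(Σ1 = 6, Σ1/x = 9/20, Σ1/x·1/x = 1041/400, Σz = 21, Σ1/x·z = -19/10.)
Δ = 6·(1041/400) − (9/20)² = 1233/80.
m = (21·(1041/400) − (9/20)·(-19/10))/(1233/80) = 2467/685; c = (6·(-19/10) − (9/20)·21)/(1233/80) = -556/411.
Residuals: 1484/2055, 94/2055, 1544/2055, 154/2055, -2596/2055, -136/411; SSR = 5752/2055.

SSR = 2.799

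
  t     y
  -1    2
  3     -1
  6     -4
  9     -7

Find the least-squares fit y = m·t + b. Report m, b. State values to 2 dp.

m = -0.90, b = 1.34

The normal equations are: 127·m + 17·b = -92;  17·m + 4·b = -10.
Determinant 127·4 − 17² = 219.
m = ((-92)·4 − 17·(-10))/219 = -66/73; b = (127·(-10) − 17·(-92))/219 = 98/73.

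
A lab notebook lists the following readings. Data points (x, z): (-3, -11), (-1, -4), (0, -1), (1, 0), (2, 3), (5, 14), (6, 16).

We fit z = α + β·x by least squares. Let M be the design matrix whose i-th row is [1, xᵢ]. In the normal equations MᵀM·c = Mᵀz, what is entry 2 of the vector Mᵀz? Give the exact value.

209

Entry 2 ↔ basis x, so (Mᵀz)_{2} = Σᵢ (x)·zᵢ = (-3)·(-11) + (-1)·(-4) + (0)·(-1) + (1)·(0) + (2)·(3) + (5)·(14) + (6)·(16) = 209.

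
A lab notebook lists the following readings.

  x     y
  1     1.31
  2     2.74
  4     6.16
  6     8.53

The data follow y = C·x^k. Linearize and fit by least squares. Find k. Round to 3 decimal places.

k = 1.066

With ln yᵢ as the transformed response and ln xᵢ as the regressor:
Over the data: Σln x = 3.8712, Σ(ln x)² = 5.6127, Σln y = 5.2397, Σln x·ln y = 7.0598.
Normal system: [[5.6127, 3.8712]; [3.8712, 4]]·[k, ln C]ᵀ = [7.0598, 5.2397]ᵀ.
Slope k = (n·Σln x·ln y − Σln x·Σln y)/(n·Σ(ln x)² − (Σln x)²) = (4·7.0598 − 3.8712·5.2397)/7.4645 = 1.06580; ln C = (Σln y − k·Σln x)/n = 0.27843.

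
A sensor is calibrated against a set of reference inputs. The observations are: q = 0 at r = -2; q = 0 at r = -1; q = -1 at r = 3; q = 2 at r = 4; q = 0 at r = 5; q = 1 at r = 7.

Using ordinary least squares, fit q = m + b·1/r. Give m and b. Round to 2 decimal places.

MᵀM·[m, b]ᵀ = Mᵀq reads: 6·m + (-241/420)·b = 2;  (-241/420)·m + (261781/176400)·b = 13/42.
(Σ1 = 6, Σ1/r = -241/420, Σ1/r·1/r = 261781/176400, Σq = 2, Σ1/r·q = 13/42.)
Δ = 6·(261781/176400) − (-241/420)² = 302521/35280.
m = (2·(261781/176400) − (-241/420)·(13/42))/(302521/35280) = 554892/1512605; b = (6·(13/42) − (-241/420)·2)/(302521/35280) = 106008/302521.

m = 0.37, b = 0.35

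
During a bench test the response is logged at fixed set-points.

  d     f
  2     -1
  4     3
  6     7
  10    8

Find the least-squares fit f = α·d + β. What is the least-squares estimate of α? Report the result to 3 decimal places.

Entries of XᵀX: Σd·d = 156, Σd = 22, Σ1 = 4.
Right-hand side: Σd·f = 132, Σf = 17.
XᵀX·[α, β]ᵀ = Xᵀf becomes [[156, 22]; [22, 4]]·[α, β]ᵀ = [132, 17]ᵀ.
det = 156·4 − 22² = 140.
α = (132·4 − 22·17)/140 = 11/10; β = (156·17 − 22·132)/140 = -9/5.

α = 1.100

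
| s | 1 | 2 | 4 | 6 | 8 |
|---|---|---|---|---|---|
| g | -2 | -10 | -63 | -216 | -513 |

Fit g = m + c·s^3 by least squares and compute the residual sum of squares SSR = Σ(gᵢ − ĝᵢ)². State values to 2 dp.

SSR = 5.20

With design matrix A, AᵀA = [[5, 801]; [801, 312961]] and Aᵀg = [-804, -313426]ᵀ.
Eliminating c: 312961·(row 1) − 801·(row 2) gives 923204·m = 312961·(-804) − 801·(-313426) = -566418, so m = -283209/461602.
Then c = ((-313426) − 801·(-283209/461602))/312961 = -461563/461602.
Residuals: -89216/230801, -640307/461602, 742315/461602, 274785/461602, -198361/461602; SSR = 1199861/230801.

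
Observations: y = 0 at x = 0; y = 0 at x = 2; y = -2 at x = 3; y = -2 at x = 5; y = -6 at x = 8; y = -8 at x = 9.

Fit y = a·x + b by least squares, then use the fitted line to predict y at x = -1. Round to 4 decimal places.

ŷ = 1.9187

Setting ∂/∂a … = 0 gives: 183·a + 27·b = -136;  27·a + 6·b = -18.
(Σx·x = 183, Σx = 27, Σ1 = 6, Σx·y = -136, Σy = -18.)
Δ = 183·6 − 27² = 369.
a = ((-136)·6 − 27·(-18))/369 = -110/123; b = (183·(-18) − 27·(-136))/369 = 42/41.
At x = -1: ŷ = (-110/123)·(-1) + (42/41)·(1) = 236/123.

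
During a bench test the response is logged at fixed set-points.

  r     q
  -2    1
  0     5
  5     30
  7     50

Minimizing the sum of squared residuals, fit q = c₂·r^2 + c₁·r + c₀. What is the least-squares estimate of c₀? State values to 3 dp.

Sums needed: Σr^2·r^2 = 3042, Σr^2·r = 460, Σr^2 = 78, Σr·r = 78, Σr = 10, Σ1 = 4.
Right-hand side: Σr^2·q = 3204, Σr·q = 498, Σq = 86.
So MᵀM·[c₂, c₁, c₀]ᵀ = Mᵀq: [[3042, 460, 78]; [460, 78, 10]; [78, 10, 4]]·[c₂, c₁, c₀]ᵀ = [3204, 498, 86]ᵀ.
Solving the 3×3 system (Gaussian elimination) gives c₂ = 4/7, c₁ = 921/371, c₀ = 220/53.

c₀ = 4.151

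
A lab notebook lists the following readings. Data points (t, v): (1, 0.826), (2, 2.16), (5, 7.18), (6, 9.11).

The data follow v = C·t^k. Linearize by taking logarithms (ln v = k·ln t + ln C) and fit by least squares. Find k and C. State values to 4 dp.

Let Y = ln v. Fitting Y = k·ln t + ln C by least squares:
Σln t = 4.0943, Σ(ln t)² = 6.2811, Σln v = 4.7596, Σln t·ln v = 7.6651.
Equations: 6.2811·k + 4.0943·ln C = 7.6651;  4.0943·k + 4·ln C = 4.7596.
Solving (det = 8.3609): k = 1.33634, ln C = -0.17796, so C = exp(-0.17796) = 0.83698.

k = 1.3363, C = 0.8370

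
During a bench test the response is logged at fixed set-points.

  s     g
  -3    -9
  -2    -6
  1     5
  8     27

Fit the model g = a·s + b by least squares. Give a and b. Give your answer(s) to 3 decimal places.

a = 3.284, b = 0.966

Sums needed: Σs·s = 78, Σs = 4, Σ1 = 4.
Right-hand side: Σs·g = 260, Σg = 17.
Normal equations: [[78, 4]; [4, 4]]·[a, b]ᵀ = [260, 17]ᵀ.
Δ = 78·4 − 4² = 296.
a = (260·4 − 4·17)/296 = 243/74; b = (78·17 − 4·260)/296 = 143/148.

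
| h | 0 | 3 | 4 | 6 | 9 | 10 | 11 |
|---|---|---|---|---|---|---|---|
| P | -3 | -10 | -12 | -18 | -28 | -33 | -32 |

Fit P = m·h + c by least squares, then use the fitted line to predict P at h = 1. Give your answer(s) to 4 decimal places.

P̂ = -4.6243

With design matrix X, XᵀX = [[363, 43]; [43, 7]] and XᵀP = [-1120, -136]ᵀ.
Eliminating c: 7·(row 1) − 43·(row 2) gives 692·m = 7·(-1120) − 43·(-136) = -1992, so m = -498/173.
Then c = ((-136) − 43·(-498/173))/7 = -302/173.
At h = 1: P̂ = (-498/173)·(1) + (-302/173)·(1) = -800/173.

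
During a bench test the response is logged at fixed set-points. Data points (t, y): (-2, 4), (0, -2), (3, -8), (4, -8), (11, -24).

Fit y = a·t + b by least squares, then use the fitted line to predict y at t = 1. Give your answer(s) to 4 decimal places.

AᵀA·[a, b]ᵀ = Aᵀy reads: 150·a + 16·b = -328;  16·a + 5·b = -38.
Determinant 150·5 − 16² = 494.
a = ((-328)·5 − 16·(-38))/494 = -516/247; b = (150·(-38) − 16·(-328))/494 = -226/247.
At t = 1: ŷ = (-516/247)·(1) + (-226/247)·(1) = -742/247.

ŷ = -3.0040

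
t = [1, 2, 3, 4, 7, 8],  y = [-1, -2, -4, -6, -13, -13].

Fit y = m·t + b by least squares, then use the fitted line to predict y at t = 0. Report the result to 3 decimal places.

ŷ = 1.386

With design matrix A, AᵀA = [[143, 25]; [25, 6]] and Aᵀy = [-236, -39]ᵀ.
Δ = 143·6 − 25² = 233.
m = ((-236)·6 − 25·(-39))/233 = -441/233; b = (143·(-39) − 25·(-236))/233 = 323/233.
At t = 0: ŷ = (-441/233)·(0) + (323/233)·(1) = 323/233.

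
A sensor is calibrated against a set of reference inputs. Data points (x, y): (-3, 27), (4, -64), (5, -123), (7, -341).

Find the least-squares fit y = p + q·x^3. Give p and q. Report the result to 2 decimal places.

p = 0.27, q = -0.99

Forming AᵀA = [[4, 505]; [505, 138099]] and Aᵀy = [-501, -137163]ᵀ gives AᵀA·[p, q]ᵀ = Aᵀy.
Δ = 4·138099 − 505² = 297371.
p = ((-501)·138099 − 505·(-137163))/297371 = 79716/297371; q = (4·(-137163) − 505·(-501))/297371 = -295647/297371.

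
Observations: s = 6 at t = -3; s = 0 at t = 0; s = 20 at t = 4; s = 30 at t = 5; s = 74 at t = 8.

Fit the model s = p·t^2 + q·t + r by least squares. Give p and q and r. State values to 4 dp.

p = 1.0426, q = 0.9369, r = -0.3950

From the data, Σt^2·t^2 = 5058, Σt^2·t = 674, Σt^2 = 114, Σt·t = 114, Σt = 14, Σ1 = 5.
Moment sums: Σt^2·s = 5860, Σt·s = 804, Σs = 130.
Normal equations: [[5058, 674, 114]; [674, 114, 14]; [114, 14, 5]]·[p, q, r]ᵀ = [5860, 804, 130]ᵀ.
Solving the 3×3 system (Gaussian elimination) gives p = 18909/18136, q = 16991/18136, r = -1791/4534.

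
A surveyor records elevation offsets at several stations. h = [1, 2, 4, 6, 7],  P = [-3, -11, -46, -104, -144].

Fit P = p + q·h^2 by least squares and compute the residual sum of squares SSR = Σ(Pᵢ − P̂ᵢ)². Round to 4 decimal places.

Setting ∂/∂p … = 0 gives: 5·p + 106·q = -308;  106·p + 3970·q = -11583.
det = 5·3970 − 106² = 8614.
p = ((-308)·3970 − 106·(-11583))/8614 = 2519/4307; q = (5·(-11583) − 106·(-308))/8614 = -25267/8614.
Residuals: -5613/8614, 638/4307, 1495/4307, 4359/4307, -7371/8614; SSR = 20015/8614.

SSR = 2.3235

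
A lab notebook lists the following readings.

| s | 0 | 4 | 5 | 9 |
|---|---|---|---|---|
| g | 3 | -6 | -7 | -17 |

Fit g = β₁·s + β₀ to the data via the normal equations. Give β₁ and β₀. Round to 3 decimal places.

β₁ = -2.207, β₀ = 3.183

MᵀM·[β₁, β₀]ᵀ = Mᵀg reads: 122·β₁ + 18·β₀ = -212;  18·β₁ + 4·β₀ = -27.
Eliminating β₀: 4·(row 1) − 18·(row 2) gives 164·β₁ = 4·(-212) − 18·(-27) = -362, so β₁ = -181/82.
Then β₀ = ((-27) − 18·(-181/82))/4 = 261/82.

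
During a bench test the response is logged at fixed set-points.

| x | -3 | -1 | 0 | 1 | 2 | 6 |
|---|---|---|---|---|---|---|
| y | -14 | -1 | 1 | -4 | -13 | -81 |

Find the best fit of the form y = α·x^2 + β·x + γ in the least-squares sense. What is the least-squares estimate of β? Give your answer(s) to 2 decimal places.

Entries of AᵀA: Σx^2·x^2 = 1395, Σx^2·x = 197, Σx^2 = 51, Σx·x = 51, Σx = 5, Σ1 = 6.
And Σx^2·y = -3099, Σx·y = -473, Σy = -112.
Solving the 3×3 system (Gaussian elimination) gives α = -62839/31740, β = -16669/10580, γ = -4169/7935.

β = -1.58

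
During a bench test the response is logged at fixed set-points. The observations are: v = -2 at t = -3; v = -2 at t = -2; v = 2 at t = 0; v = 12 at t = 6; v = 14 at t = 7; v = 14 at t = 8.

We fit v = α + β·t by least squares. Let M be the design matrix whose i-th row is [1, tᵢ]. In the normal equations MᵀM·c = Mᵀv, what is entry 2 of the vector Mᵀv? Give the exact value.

Entry 2 ↔ basis t, so (Mᵀv)_{2} = Σᵢ (t)·vᵢ = (-3)·(-2) + (-2)·(-2) + (0)·(2) + (6)·(12) + (7)·(14) + (8)·(14) = 292.

292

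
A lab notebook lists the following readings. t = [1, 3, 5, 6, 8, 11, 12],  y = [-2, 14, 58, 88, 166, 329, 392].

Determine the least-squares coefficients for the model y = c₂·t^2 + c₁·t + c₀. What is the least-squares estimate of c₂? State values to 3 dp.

Setting ∂/∂c₂ … = 0 gives: 41476·c₂ + 3940·c₁ + 400·c₀ = 111623;  3940·c₂ + 400·c₁ + 46·c₀ = 10509;  400·c₂ + 46·c₁ + 7·c₀ = 1045.
(Σt^2·t^2 = 41476, Σt^2·t = 3940, Σt^2 = 400, Σt·t = 400, Σt = 46, Σ1 = 7, Σt^2·y = 111623, Σt·y = 10509, Σy = 1045.)
Solving the 3×3 system (Gaussian elimination) gives c₂ = 7199/2418, c₁ = -38989/14508, c₀ = -23089/7254.

c₂ = 2.977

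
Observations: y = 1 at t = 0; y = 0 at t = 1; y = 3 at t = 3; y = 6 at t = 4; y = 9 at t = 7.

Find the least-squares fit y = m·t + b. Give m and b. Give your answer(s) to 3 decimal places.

m = 1.300, b = -0.100

Forming MᵀM = [[75, 15]; [15, 5]] and Mᵀy = [96, 19]ᵀ gives MᵀM·[m, b]ᵀ = Mᵀy.
Eliminating b: 5·(row 1) − 15·(row 2) gives 150·m = 5·96 − 15·19 = 195, so m = 13/10.
Then b = (19 − 15·(13/10))/5 = -1/10.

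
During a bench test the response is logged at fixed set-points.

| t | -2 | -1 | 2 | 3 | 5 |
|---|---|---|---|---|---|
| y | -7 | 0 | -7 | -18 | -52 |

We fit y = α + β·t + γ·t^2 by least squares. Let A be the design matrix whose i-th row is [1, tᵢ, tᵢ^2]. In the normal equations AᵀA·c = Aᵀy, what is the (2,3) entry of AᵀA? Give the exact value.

Row 2 ↔ basis t, column 3 ↔ basis t^2, so (AᵀA)_{2,3} = Σᵢ (t)·(t^2) = (-2)·(4) + (-1)·(1) + (2)·(4) + (3)·(9) + (5)·(25) = 151.

151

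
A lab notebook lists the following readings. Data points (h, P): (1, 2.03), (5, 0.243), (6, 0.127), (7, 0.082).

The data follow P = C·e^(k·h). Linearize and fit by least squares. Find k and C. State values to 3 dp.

With ln Pᵢ as the transformed response and hᵢ as the regressor:
XᵀX = [[111.0000, 19.0000]; [19.0000, 4]], rhs = [-36.2541, -5.2713]ᵀ  (here Σh = 19.0000, Σ(h)² = 111.0000, Σln P = -5.2713, Σh·ln P = -36.2541).
Solving (det = 83.0000): k = -0.54051, ln C = 1.24961, so C = exp(1.24961) = 3.48898.

k = -0.541, C = 3.489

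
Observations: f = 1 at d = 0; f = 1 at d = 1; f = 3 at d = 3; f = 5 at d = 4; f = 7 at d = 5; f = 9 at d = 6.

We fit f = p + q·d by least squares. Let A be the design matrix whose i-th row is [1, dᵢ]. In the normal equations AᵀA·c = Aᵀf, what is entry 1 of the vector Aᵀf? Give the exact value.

26

Entry 1 ↔ basis 1, so (Aᵀf)_{1} = Σᵢ fᵢ = (1)·(1) + (1)·(1) + (1)·(3) + (1)·(5) + (1)·(7) + (1)·(9) = 26.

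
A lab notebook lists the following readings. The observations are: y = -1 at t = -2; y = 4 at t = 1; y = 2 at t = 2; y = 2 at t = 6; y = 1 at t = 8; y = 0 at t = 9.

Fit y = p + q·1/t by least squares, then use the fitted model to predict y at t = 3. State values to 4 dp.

ŷ = 1.6647

The normal equations are: 6·p + (101/72)·q = 8;  (101/72)·p + (8065/5184)·q = 143/24.
(Σ1 = 6, Σ1/t = 101/72, Σ1/t·1/t = 8065/5184, Σy = 8, Σ1/t·y = 143/24.)
Δ = 6·(8065/5184) − (101/72)² = 38189/5184.
p = (8·(8065/5184) − (101/72)·(143/24))/(38189/5184) = 21191/38189; q = (6·(143/24) − (101/72)·8)/(38189/5184) = 127152/38189.
At t = 3: ŷ = (21191/38189)·(1) + (127152/38189)·(1/3) = 63575/38189.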